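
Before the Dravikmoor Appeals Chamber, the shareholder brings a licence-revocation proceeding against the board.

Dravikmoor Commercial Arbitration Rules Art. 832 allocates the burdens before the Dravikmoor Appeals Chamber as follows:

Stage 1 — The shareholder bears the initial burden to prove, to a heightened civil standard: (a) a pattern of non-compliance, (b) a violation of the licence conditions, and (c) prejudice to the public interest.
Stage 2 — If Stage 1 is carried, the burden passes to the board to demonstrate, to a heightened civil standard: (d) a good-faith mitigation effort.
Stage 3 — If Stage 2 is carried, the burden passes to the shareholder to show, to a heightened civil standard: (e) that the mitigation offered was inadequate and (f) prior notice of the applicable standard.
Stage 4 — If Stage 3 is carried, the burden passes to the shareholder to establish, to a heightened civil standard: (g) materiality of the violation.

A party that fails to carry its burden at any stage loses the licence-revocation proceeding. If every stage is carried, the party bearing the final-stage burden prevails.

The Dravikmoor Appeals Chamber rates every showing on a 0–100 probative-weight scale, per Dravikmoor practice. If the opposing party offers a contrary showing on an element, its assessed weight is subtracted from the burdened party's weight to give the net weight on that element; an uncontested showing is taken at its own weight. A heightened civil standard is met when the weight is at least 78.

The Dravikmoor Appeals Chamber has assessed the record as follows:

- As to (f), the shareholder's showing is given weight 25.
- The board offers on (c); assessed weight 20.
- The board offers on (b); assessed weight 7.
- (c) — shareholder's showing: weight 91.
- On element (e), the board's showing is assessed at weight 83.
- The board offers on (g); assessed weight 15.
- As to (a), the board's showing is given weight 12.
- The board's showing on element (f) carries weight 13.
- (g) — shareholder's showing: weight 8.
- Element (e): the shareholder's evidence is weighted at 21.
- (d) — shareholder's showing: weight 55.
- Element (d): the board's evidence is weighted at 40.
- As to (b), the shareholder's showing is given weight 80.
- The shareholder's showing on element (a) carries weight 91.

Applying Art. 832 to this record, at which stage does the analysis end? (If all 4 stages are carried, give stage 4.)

Stage 1 (shareholder, a heightened civil standard, weight is at least 78): (a) net 91−12=79 ≥ 78 — meets; (b) net 80−7=73 < 78 — fails; (c) net 91−20=71 < 78 — fails.
  The shareholder does not carry Stage 1.
So the board prevails.

stage 1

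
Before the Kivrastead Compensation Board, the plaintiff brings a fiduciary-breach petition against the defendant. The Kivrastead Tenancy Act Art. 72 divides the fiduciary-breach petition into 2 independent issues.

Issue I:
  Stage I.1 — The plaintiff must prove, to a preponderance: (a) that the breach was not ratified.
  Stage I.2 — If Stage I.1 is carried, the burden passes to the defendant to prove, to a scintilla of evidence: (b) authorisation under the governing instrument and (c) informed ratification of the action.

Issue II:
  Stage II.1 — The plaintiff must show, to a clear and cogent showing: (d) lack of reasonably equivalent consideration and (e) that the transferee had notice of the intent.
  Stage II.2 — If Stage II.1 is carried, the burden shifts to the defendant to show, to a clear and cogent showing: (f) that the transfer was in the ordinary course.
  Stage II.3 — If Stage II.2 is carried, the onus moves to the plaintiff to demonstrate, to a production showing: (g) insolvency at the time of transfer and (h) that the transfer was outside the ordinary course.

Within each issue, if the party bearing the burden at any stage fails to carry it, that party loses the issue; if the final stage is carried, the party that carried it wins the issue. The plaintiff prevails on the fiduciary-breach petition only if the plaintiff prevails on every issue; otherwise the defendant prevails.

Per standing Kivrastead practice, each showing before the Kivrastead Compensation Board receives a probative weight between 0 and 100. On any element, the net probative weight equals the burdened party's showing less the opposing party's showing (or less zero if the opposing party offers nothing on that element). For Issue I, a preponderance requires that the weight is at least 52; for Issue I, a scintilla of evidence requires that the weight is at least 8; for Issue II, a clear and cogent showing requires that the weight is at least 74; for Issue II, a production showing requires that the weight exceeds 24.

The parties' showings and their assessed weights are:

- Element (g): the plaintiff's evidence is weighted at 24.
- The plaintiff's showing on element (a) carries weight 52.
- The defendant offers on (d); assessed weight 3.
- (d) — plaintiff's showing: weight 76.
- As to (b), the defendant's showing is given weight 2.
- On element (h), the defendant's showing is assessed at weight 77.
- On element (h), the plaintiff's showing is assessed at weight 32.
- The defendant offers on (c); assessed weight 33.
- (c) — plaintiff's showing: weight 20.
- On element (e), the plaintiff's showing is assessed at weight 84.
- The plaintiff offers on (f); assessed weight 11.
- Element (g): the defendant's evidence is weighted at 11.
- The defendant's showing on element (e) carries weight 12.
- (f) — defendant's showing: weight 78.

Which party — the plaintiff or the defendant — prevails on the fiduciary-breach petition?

defendant

— Issue I —
At Stage I.1 the plaintiff must meet a preponderance (weight is at least 52): on (a) the weight is 52, ≥ 52, so (a) meets the standard.
  All elements met. The burden passes to the defendant.
At Stage I.2 the defendant must meet a scintilla of evidence (weight is at least 8): on (b) the weight is 2, which does not reach 8, so (b) does not meet the standard; on (c) the weight is 33 less the opposing 20 gives net 13, which does reach 8, so (c) meets the standard.
  Stage I.2 not carried; the defendant fails its burden.
So the plaintiff prevails on this issue.
— Issue II —
Stage II.1 — burden on plaintiff; standard: a clear and cogent showing (weight is at least 74).
    (d): 76 − 3 = 73 < 74 [not met]
    (e): 84 − 12 = 72 < 74 [not met]
  Not every element is met, so the plaintiff fails to carry Stage II.1.
The analysis ends at Stage II.1; the defendant prevails on this issue.
Per-issue: Issue I → plaintiff; Issue II → defendant. The plaintiff must prevail on every issue; overall, the defendant prevails.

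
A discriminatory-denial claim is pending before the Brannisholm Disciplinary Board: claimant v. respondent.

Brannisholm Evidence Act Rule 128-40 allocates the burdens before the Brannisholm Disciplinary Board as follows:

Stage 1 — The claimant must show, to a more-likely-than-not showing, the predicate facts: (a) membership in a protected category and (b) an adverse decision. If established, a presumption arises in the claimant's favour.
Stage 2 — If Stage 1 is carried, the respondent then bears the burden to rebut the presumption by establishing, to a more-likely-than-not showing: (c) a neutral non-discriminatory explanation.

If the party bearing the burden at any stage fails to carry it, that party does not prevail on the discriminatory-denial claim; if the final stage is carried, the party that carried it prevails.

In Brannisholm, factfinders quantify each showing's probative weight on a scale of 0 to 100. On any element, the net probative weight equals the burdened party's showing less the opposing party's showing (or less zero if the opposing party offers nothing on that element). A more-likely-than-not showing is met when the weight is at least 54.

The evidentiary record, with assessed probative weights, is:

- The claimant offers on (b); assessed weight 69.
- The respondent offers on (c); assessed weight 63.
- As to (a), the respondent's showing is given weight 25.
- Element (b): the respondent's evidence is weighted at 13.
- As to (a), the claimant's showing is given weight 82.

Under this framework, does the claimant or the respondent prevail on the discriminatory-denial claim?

Stage 1 — burden on claimant; standard: a more-likely-than-not showing (weight is at least 54).
    (a): 82 − 25 = 57 ≥ 54 [met]
    (b): 69 − 13 = 56 ≥ 54 [met]
  Stage 1 carried; the burden shifts to the respondent.
Stage 2 — burden on respondent; standard: a more-likely-than-not showing (weight is at least 54).
    (c): 63 ≥ 54 [met]
  Stage 2 carried; the final stage is satisfied.
With every stage satisfied, the respondent prevails.

respondent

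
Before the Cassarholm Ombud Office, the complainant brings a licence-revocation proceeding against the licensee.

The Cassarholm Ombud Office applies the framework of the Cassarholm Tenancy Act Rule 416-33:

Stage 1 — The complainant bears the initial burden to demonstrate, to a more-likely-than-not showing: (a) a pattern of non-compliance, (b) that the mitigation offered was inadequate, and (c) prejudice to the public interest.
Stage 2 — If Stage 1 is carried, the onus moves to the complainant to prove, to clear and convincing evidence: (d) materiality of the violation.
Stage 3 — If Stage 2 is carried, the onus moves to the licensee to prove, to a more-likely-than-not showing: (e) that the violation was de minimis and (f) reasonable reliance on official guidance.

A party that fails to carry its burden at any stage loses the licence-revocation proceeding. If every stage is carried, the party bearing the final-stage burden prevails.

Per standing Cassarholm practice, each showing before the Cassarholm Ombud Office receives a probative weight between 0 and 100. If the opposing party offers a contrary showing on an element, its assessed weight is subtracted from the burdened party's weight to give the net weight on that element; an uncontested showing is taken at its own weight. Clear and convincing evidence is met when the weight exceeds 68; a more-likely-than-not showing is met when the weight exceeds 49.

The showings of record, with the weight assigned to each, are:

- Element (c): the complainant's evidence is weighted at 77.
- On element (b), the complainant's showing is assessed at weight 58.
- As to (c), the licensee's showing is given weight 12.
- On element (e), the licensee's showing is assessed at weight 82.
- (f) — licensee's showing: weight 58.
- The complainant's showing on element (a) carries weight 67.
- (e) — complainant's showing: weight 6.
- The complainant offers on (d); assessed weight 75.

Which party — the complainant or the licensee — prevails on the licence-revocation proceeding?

licensee

At Stage 1 the complainant must meet a more-likely-than-not showing (weight exceeds 49): on (a) the weight is 67, which does exceed 49, so (a) meets the standard; on (b) the weight is 58, which does exceed 49, so (b) meets the standard; on (c) the weight is 77 less the opposing 12 gives net 65, > 49, so (c) meets the standard.
  All elements met. The complainant retains the burden for Stage 2.
At Stage 2 the complainant must meet clear and convincing evidence (weight exceeds 68): on (d) the weight is 75, which does exceed 68, so (d) meets the standard.
  Stage 2 carried; the burden shifts to the licensee.
At Stage 3 the licensee must meet a more-likely-than-not showing (weight exceeds 49): on (e) the weight is 82 less the opposing 6 gives net 76, > 49, so (e) meets the standard; on (f) the weight is 58, > 49, so (f) meets the standard.
  The licensee carries the last stage.
Every stage carried; the licensee prevails.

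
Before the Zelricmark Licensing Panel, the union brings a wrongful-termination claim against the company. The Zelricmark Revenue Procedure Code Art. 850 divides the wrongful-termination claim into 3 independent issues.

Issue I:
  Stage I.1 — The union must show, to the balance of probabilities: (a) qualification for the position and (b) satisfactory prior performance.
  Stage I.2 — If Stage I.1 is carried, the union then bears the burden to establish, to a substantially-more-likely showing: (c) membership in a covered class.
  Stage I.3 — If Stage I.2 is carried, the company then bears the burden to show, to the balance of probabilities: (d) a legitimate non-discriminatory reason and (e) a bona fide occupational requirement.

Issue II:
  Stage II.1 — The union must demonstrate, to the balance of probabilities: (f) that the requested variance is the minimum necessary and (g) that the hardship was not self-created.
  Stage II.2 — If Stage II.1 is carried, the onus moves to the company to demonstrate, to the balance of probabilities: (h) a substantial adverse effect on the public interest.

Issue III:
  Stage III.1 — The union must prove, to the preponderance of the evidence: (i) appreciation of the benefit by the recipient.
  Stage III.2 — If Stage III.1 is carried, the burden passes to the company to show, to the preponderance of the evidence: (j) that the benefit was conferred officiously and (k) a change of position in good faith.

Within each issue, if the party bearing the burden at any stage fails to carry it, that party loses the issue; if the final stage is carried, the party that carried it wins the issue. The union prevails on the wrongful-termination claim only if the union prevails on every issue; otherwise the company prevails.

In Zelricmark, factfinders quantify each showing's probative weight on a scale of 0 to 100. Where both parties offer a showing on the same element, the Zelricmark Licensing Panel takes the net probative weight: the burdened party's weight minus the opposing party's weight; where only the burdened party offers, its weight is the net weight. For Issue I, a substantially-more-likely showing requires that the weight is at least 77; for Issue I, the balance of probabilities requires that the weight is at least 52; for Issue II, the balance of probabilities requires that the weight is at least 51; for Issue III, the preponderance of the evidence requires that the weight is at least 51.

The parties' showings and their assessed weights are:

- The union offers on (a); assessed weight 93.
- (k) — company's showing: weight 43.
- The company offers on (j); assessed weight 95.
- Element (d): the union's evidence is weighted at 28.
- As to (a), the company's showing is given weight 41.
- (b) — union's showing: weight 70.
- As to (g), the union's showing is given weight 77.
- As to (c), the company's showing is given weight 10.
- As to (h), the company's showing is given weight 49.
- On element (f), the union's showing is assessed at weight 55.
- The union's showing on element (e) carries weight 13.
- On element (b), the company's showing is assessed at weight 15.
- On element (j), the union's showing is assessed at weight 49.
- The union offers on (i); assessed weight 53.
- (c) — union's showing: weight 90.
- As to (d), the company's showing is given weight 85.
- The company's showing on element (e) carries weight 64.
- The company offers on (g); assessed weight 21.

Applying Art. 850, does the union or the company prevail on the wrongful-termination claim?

— Issue I —
At Stage I.1 the union must meet the balance of probabilities (weight is at least 52): on (a) the weight is 93 less the opposing 41 gives net 52, which does reach 52, so (a) meets the standard; on (b) the weight is 70 less the opposing 15 gives net 55, ≥ 52, so (b) meets the standard.
  Stage I.1 is satisfied; the union continues to bear the burden.
At Stage I.2 the union must meet a substantially-more-likely showing (weight is at least 77): on (c) the weight is 90 less the opposing 10 gives net 80, ≥ 77, so (c) meets the standard.
  Stage I.2 is satisfied; the onus moves to the company.
At Stage I.3 the company must meet the balance of probabilities (weight is at least 52): on (d) the weight is 85 less the opposing 28 gives net 57, which does reach 52, so (d) meets the standard; on (e) the weight is 64 less the opposing 13 gives net 51, which does not reach 52, so (e) does not meet the standard.
  Stage I.3 not carried; the company fails its burden.
The union prevails on this issue.
— Issue II —
At Stage II.1 the union must meet the balance of probabilities (weight is at least 51): on (f) the weight is 55, which does reach 51, so (f) meets the standard; on (g) the weight is 77 less the opposing 21 gives net 56, which does reach 51, so (g) meets the standard.
  Stage II.1 is satisfied; the onus moves to the company.
At Stage II.2 the company must meet the balance of probabilities (weight is at least 51): on (h) the weight is 49, < 51, so (h) does not meet the standard.
  Stage II.2 not carried; the company fails its burden.
The analysis ends at Stage II.2; the union prevails on this issue.
— Issue III —
At Stage III.1 the union must meet the preponderance of the evidence (weight is at least 51): on (i) the weight is 53, ≥ 51, so (i) meets the standard.
  The union carries Stage III.1; the company now bears the burden.
At Stage III.2 the company must meet the preponderance of the evidence (weight is at least 51): on (j) the weight is 95 less the opposing 49 gives net 46, < 51, so (j) does not meet the standard; on (k) the weight is 43, which does not reach 51, so (k) does not meet the standard.
  The company does not carry Stage III.2.
The union prevails on this issue.
Per-issue: Issue I → union; Issue II → union; Issue III → union. The union must prevail on every issue; overall, the union prevails.

union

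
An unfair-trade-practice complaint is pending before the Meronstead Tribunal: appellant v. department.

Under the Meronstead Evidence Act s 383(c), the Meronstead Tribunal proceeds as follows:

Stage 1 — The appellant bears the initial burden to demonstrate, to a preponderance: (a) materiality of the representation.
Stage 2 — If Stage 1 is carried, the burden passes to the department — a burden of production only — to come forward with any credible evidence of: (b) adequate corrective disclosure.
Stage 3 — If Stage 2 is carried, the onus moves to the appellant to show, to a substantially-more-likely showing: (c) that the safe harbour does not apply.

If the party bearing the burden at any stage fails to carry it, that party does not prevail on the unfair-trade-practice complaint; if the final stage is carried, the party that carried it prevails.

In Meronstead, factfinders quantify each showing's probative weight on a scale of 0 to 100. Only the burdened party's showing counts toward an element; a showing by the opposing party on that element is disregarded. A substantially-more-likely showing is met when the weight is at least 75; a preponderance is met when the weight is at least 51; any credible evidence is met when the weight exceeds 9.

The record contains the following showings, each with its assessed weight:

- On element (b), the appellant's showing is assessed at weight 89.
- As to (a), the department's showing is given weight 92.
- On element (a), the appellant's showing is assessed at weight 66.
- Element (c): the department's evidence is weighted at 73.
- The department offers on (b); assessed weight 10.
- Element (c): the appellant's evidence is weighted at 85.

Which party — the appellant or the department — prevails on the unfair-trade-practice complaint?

appellant

Stage 1 (appellant, a preponderance, weight is at least 51): (a) 66 (department's 92 disregarded) ≥ 51 — meets.
  Stage 1 carried; the burden shifts to the department.
Stage 2 (department, any credible evidence, weight exceeds 9): (b) 10 (appellant's 89 disregarded) > 9 — meets.
  All elements met. The burden passes to the appellant.
Stage 3 (appellant, a substantially-more-likely showing, weight is at least 75): (c) 85 (department's 73 disregarded) ≥ 75 — meets.
  The appellant carries the last stage.
With every stage satisfied, the appellant prevails.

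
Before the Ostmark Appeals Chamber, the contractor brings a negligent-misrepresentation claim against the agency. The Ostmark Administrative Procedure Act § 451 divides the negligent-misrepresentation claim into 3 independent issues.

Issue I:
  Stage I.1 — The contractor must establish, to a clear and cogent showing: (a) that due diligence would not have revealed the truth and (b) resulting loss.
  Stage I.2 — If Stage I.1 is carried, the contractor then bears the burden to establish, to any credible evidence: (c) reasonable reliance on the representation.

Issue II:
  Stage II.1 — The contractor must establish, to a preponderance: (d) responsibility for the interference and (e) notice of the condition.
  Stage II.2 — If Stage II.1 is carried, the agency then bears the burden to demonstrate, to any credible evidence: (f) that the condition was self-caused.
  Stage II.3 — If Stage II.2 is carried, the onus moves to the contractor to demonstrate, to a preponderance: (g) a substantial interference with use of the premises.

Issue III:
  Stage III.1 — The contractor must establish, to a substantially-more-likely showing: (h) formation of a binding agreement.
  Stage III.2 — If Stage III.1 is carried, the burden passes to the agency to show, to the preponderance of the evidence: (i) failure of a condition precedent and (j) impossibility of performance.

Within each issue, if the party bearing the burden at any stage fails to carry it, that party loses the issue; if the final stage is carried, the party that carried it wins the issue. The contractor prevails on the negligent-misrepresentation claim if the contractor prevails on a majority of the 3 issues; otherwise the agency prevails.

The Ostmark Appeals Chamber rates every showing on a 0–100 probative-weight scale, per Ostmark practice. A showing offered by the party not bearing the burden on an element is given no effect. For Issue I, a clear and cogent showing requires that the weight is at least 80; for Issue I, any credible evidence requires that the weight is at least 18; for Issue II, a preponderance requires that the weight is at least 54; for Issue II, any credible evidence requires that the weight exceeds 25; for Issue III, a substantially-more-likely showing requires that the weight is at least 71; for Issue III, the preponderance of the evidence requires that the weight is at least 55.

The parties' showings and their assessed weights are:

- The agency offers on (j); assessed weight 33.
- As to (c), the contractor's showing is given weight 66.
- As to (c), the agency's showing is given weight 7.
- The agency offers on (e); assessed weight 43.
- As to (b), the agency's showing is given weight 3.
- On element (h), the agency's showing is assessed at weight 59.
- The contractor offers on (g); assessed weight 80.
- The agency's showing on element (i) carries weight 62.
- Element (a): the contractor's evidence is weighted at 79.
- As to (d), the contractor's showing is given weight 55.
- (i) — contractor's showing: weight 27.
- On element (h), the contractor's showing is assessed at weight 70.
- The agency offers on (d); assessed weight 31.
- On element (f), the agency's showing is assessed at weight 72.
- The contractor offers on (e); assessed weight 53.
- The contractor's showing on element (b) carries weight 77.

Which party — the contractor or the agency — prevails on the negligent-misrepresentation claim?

agency

— Issue I —
Stage I.1 (contractor, a clear and cogent showing, weight is at least 80): (a) 79 < 80 — fails; (b) 77 (agency's 3 disregarded) < 80 — fails.
  Stage I.1 not carried; the contractor fails its burden.
The analysis ends at Stage I.1; the agency prevails on this issue.
— Issue II —
Stage II.1 (contractor, a preponderance, weight is at least 54): (d) 55 (agency's 31 disregarded) ≥ 54 — meets; (e) 53 (agency's 43 disregarded) < 54 — fails.
  Stage II.1 not carried; the contractor fails its burden.
So the agency prevails on this issue.
— Issue III —
Stage III.1 — burden on contractor; standard: a substantially-more-likely showing (weight is at least 71).
    (h): 70 (agency's 59 disregarded) < 71 [not met]
  Stage III.1 not carried; the contractor fails its burden.
The agency prevails on this issue.
Per-issue: Issue I → agency; Issue II → agency; Issue III → agency. The contractor must prevail on a majority of issues; overall, the agency prevails.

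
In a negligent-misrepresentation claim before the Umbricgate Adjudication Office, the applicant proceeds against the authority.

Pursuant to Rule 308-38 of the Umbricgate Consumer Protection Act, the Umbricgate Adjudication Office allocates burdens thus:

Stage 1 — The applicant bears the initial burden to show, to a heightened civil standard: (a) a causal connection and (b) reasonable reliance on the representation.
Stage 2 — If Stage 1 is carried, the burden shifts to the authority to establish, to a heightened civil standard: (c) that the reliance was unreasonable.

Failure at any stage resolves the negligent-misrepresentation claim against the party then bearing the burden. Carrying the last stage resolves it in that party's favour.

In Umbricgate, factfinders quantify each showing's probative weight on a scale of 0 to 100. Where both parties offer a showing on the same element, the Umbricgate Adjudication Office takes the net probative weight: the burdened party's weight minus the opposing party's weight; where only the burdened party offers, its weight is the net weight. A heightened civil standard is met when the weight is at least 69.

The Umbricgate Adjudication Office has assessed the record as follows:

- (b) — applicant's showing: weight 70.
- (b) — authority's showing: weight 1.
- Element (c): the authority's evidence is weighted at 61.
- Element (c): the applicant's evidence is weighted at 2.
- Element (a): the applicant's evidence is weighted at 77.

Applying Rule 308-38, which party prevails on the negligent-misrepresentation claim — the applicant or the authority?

At Stage 1 the applicant must meet a heightened civil standard (weight is at least 69): on (a) the weight is 77, ≥ 69, so (a) meets the standard; on (b) the weight is 70 less the opposing 1 gives net 69, ≥ 69, so (b) meets the standard.
  Stage 1 is satisfied; the onus moves to the authority.
At Stage 2 the authority must meet a heightened civil standard (weight is at least 69): on (c) the weight is 61 less the opposing 2 gives net 59, which does not reach 69, so (c) does not meet the standard.
  Stage 2 not carried; the authority fails its burden.
So the applicant prevails.

applicant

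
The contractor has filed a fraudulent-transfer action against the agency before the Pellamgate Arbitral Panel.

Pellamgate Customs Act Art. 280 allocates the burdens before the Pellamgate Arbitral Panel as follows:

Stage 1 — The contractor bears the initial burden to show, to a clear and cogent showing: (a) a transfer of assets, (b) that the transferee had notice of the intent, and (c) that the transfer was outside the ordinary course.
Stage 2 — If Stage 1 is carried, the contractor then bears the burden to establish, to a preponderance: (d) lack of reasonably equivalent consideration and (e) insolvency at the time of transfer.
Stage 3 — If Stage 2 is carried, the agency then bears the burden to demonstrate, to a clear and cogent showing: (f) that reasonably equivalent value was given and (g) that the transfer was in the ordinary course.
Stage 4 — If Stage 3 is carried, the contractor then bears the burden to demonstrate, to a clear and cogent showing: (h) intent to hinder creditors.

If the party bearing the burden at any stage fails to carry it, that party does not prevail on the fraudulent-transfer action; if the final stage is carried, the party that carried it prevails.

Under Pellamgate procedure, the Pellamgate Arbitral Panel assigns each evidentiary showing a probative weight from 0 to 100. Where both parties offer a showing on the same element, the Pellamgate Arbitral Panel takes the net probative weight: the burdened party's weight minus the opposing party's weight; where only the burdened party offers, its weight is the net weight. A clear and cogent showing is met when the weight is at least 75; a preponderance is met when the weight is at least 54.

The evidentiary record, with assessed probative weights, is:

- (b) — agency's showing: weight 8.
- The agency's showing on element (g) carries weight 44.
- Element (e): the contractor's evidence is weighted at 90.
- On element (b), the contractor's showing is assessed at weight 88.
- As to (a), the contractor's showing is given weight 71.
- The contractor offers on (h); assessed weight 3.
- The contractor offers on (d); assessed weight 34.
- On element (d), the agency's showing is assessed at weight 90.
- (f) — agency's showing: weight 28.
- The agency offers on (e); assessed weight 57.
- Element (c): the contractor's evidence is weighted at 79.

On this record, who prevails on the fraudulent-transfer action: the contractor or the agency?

agency

Stage 1 (contractor, a clear and cogent showing, weight is at least 75): (a) 71 < 75 — fails; (b) net 88−8=80 ≥ 75 — meets; (c) 79 ≥ 75 — meets.
  Stage 1 not carried; the contractor fails its burden.
The agency prevails.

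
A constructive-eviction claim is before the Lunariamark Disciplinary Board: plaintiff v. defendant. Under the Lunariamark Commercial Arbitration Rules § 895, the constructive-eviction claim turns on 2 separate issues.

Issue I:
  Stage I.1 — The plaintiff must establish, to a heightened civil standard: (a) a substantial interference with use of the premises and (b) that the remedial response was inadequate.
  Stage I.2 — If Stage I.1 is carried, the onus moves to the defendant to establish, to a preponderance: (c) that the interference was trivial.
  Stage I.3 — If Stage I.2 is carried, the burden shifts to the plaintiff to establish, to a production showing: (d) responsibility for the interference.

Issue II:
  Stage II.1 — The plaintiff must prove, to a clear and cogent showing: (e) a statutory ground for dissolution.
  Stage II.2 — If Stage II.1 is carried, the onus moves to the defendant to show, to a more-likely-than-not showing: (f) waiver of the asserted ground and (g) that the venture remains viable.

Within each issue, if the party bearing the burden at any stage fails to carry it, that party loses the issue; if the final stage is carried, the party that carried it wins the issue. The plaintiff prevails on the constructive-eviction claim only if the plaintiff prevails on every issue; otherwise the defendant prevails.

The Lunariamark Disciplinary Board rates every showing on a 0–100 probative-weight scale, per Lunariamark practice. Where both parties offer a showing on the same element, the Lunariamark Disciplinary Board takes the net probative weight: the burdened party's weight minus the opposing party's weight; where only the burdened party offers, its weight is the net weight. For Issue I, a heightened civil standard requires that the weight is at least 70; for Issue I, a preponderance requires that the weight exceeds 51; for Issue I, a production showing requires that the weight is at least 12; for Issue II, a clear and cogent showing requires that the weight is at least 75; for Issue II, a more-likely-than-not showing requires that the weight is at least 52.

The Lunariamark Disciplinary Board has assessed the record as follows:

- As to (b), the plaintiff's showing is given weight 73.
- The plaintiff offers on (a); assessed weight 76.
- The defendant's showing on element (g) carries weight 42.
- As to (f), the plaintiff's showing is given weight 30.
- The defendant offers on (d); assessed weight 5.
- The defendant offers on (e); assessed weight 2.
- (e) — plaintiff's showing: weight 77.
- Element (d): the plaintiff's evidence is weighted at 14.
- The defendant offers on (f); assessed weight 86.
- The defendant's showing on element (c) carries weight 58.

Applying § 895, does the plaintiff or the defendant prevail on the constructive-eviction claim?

defendant

— Issue I —
At Stage I.1 the plaintiff must meet a heightened civil standard (weight is at least 70): on (a) the weight is 76, ≥ 70, so (a) meets the standard; on (b) the weight is 73, which does reach 70, so (b) meets the standard.
  All elements met. The burden passes to the defendant.
At Stage I.2 the defendant must meet a preponderance (weight exceeds 51): on (c) the weight is 58, which does exceed 51, so (c) meets the standard.
  The defendant carries Stage I.2; the plaintiff now bears the burden.
At Stage I.3 the plaintiff must meet a production showing (weight is at least 12): on (d) the weight is 14 less the opposing 5 gives net 9, which does not reach 12, so (d) does not meet the standard.
  The plaintiff does not carry Stage I.3.
The defendant prevails on this issue.
— Issue II —
Stage II.1 — burden on plaintiff; standard: a clear and cogent showing (weight is at least 75).
    (e): 77 − 2 = 75 ≥ 75 [met]
  Stage II.1 carried; the burden shifts to the defendant.
Stage II.2 — burden on defendant; standard: a more-likely-than-not showing (weight is at least 52).
    (f): 86 − 30 = 56 ≥ 52 [met]
    (g): 42 < 52 [not met]
  Stage II.2 not carried; the defendant fails its burden.
The plaintiff prevails on this issue.
Per-issue: Issue I → defendant; Issue II → plaintiff. The plaintiff must prevail on every issue; overall, the defendant prevails.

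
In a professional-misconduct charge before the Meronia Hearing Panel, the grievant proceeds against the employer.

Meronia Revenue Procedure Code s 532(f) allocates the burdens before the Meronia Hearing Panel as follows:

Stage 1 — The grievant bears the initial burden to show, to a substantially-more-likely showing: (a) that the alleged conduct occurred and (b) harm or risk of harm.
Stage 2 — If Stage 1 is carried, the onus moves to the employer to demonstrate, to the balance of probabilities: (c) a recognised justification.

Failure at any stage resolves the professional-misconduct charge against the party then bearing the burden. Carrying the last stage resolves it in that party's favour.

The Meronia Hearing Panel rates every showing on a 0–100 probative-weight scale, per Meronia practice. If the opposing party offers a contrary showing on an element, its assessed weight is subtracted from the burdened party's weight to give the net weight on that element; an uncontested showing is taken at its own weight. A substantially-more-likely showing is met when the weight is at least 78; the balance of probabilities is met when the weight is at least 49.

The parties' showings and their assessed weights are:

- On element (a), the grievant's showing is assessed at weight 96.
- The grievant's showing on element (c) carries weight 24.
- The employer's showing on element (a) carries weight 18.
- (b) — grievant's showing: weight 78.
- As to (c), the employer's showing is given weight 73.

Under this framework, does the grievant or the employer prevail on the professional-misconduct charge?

At Stage 1 the grievant must meet a substantially-more-likely showing (weight is at least 78): on (a) the weight is 96 less the opposing 18 gives net 78, which does reach 78, so (a) meets the standard; on (b) the weight is 78, which does reach 78, so (b) meets the standard.
  Stage 1 is satisfied; the onus moves to the employer.
At Stage 2 the employer must meet the balance of probabilities (weight is at least 49): on (c) the weight is 73 less the opposing 24 gives net 49, which does reach 49, so (c) meets the standard.
  Stage 2 carried; the final stage is satisfied.
Every stage carried; the employer prevails.

employer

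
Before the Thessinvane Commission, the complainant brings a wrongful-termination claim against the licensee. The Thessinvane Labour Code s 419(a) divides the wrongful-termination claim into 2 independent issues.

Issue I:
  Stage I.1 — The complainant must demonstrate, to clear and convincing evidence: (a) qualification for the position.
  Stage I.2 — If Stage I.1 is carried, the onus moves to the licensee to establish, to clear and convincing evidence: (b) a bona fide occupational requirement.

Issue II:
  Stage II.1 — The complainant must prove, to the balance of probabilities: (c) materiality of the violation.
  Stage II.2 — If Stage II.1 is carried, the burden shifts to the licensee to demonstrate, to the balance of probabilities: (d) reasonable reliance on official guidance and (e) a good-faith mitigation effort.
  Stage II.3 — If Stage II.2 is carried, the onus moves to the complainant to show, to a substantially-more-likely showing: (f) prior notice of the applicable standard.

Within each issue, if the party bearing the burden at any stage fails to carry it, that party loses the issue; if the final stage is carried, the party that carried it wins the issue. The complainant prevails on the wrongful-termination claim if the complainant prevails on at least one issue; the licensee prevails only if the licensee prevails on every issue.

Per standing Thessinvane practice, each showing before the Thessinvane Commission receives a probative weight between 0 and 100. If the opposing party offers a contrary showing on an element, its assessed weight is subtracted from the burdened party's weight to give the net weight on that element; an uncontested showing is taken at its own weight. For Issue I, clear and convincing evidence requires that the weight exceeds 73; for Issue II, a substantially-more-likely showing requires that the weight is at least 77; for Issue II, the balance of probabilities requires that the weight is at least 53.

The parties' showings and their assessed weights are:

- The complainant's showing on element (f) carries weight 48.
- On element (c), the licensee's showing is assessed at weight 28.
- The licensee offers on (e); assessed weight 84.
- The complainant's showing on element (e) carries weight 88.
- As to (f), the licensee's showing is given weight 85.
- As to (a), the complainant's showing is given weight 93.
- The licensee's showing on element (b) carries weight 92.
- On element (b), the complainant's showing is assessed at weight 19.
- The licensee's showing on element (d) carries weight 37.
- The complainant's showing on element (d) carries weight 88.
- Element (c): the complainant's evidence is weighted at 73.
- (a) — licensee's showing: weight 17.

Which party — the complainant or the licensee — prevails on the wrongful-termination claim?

complainant

— Issue I —
Stage I.1 (complainant, clear and convincing evidence, weight exceeds 73): (a) net 93−17=76 > 73 — meets.
  All elements met. The burden passes to the licensee.
Stage I.2 (licensee, clear and convincing evidence, weight exceeds 73): (b) net 92−19=73 ≤ 73 — fails.
  Stage I.2 not carried; the licensee fails its burden.
The analysis ends at Stage I.2; the complainant prevails on this issue.
— Issue II —
At Stage II.1 the complainant must meet the balance of probabilities (weight is at least 53): on (c) the weight is 73 less the opposing 28 gives net 45, which does not reach 53, so (c) does not meet the standard.
  The complainant does not carry Stage II.1.
The licensee prevails on this issue.
Per-issue: Issue I → complainant; Issue II → licensee. The complainant must prevail on at least one issue; overall, the complainant prevails.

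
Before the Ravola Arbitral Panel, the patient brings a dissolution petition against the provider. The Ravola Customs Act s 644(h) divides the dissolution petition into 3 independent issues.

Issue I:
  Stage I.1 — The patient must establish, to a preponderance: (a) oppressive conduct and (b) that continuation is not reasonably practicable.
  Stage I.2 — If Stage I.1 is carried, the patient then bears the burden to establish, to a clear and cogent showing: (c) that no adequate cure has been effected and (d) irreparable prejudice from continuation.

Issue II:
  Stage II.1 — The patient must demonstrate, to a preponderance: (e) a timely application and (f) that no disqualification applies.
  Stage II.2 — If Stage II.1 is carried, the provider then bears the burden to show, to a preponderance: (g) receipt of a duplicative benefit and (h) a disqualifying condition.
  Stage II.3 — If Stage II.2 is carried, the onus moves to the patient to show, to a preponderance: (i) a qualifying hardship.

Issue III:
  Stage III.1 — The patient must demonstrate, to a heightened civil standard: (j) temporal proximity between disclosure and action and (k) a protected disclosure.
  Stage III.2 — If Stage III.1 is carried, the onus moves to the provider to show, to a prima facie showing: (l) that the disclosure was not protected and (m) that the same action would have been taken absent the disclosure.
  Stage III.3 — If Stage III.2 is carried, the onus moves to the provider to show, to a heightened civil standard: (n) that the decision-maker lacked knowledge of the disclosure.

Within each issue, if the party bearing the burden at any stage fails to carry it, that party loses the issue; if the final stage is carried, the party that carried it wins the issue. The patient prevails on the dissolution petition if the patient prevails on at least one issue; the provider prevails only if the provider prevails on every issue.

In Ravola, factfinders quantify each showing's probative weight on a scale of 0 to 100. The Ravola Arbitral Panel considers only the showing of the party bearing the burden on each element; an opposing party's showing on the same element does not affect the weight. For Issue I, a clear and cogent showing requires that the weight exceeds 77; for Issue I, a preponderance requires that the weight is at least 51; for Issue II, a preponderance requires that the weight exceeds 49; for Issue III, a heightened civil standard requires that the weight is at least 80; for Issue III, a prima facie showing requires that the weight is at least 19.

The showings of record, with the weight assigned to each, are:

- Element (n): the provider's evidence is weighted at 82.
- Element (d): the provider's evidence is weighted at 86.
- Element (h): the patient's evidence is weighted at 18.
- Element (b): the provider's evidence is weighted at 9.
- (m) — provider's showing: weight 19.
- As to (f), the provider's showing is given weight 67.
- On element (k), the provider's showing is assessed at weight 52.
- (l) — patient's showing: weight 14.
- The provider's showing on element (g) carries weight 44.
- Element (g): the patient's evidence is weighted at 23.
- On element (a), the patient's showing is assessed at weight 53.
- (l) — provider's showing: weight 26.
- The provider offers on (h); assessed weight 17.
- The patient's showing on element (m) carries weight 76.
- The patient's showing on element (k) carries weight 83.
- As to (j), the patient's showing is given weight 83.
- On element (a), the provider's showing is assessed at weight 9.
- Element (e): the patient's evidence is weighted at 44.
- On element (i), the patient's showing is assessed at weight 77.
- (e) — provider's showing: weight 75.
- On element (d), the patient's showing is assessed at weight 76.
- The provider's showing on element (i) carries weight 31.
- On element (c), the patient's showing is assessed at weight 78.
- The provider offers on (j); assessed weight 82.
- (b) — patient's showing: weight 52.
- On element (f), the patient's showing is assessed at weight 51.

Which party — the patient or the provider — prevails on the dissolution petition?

— Issue I —
At Stage I.1 the patient must meet a preponderance (weight is at least 51): on (a) the weight is 53 (the provider's 9 is given no effect), ≥ 51, so (a) meets the standard; on (b) the weight is 52 (the provider's 9 is given no effect), which does reach 51, so (b) meets the standard.
  All elements met. The patient retains the burden for Stage I.2.
At Stage I.2 the patient must meet a clear and cogent showing (weight exceeds 77): on (c) the weight is 78, > 77, so (c) meets the standard; on (d) the weight is 76 (the provider's 86 is given no effect), which does not exceed 77, so (d) does not meet the standard.
  The patient does not carry Stage I.2.
So the provider prevails on this issue.
— Issue II —
Stage II.1 — burden on patient; standard: a preponderance (weight exceeds 49).
    (e): 44 (provider's 75 disregarded) ≤ 49 [not met]
    (f): 51 (provider's 67 disregarded) > 49 [met]
  Not every element is met, so the patient fails to carry Stage II.1.
So the provider prevails on this issue.
— Issue III —
At Stage III.1 the patient must meet a heightened civil standard (weight is at least 80): on (j) the weight is 83 (the provider's 82 is given no effect), which does reach 80, so (j) meets the standard; on (k) the weight is 83 (the provider's 52 is given no effect), ≥ 80, so (k) meets the standard.
  All elements met. The burden passes to the provider.
At Stage III.2 the provider must meet a prima facie showing (weight is at least 19): on (l) the weight is 26 (the patient's 14 is given no effect), ≥ 19, so (l) meets the standard; on (m) the weight is 19 (the patient's 76 is given no effect), ≥ 19, so (m) meets the standard.
  All elements met. The provider retains the burden for Stage III.3.
At Stage III.3 the provider must meet a heightened civil standard (weight is at least 80): on (n) the weight is 82, ≥ 80, so (n) meets the standard.
  All elements met at the final stage.
All stages carried — the provider prevails on this issue.
Per-issue: Issue I → provider; Issue II → provider; Issue III → provider. The patient must prevail on at least one issue; overall, the provider prevails.

provider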